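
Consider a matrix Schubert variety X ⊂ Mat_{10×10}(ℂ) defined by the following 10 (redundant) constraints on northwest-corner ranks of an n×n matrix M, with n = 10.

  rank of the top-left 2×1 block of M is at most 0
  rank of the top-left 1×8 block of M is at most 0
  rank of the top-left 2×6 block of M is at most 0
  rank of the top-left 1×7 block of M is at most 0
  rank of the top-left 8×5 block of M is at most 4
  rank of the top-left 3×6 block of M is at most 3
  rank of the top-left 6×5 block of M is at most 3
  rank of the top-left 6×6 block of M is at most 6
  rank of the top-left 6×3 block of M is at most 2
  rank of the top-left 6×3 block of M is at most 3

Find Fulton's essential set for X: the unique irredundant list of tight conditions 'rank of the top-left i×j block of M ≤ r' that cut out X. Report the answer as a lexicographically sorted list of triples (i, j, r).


Computing R[i][j] = min implied NW-rank bound (n=10, 10 conditions):

  R[1]: 0  0  0  0  0  0  0  0  1  1
  R[2]: 0  0  0  0  0  0  1  1  2  2
  R[3]: 1  1  1  1  1  1  2  2  3  3
  R[4]: 1  2  2  2  2  2  3  3  4  4
  R[5]: 1  2  2  3  3  3  4  4  5  5
  R[6]: 1  2  2  3  3  4  5  5  6  6
  R[7]: 1  2  3  4  4  5  6  6  7  7
  R[8]: 1  2  3  4  4  5  6  7  8  8
  R[9]: 1  2  3  4  5  6  7  8  9  9
  R[10]: 1  2  3  4  5  6  7  8  9  10

reading off 1-entries of Δ²R: w = (9, 7, 1, 2, 4, 6, 3, 8, 5, 10).

|D(w)|=18, |Ess(w)|=5:

[(1, 8, 0), (2, 6, 0), (6, 3, 2), (6, 5, 3), (8, 5, 4)]


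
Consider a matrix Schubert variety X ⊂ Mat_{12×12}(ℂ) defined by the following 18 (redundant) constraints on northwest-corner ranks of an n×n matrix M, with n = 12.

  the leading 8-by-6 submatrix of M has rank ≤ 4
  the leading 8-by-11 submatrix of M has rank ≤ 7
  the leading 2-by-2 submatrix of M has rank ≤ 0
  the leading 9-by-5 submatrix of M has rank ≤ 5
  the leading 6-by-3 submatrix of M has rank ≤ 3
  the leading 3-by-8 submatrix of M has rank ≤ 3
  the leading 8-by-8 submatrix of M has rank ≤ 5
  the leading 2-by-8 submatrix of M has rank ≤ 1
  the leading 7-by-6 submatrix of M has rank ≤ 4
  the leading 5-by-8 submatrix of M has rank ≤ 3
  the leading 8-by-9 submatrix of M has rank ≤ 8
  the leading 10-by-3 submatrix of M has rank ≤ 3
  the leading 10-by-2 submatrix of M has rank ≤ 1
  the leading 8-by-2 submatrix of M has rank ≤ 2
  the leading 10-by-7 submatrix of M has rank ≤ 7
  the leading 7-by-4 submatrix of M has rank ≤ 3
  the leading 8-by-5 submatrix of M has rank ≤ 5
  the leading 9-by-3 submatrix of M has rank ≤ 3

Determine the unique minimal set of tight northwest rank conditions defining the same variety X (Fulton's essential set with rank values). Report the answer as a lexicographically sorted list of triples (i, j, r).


Rank table r_w(12×12) implied by the 18 constraints:

  i=1: 0  0  1  1  1  1  1  1  1  1  1  1
  i=2: 0  0  1  1  1  1  1  1  2  2  2  2
  i=3: 1  1  2  2  2  2  2  2  3  3  3  3
  i=4: 1  1  2  3  3  3  3  3  4  4  4  4
  i=5: 1  1  2  3  3  3  3  3  4  5  5  5
  i=6: 1  1  2  3  4  4  4  4  5  6  6  6
  i=7: 1  1  2  3  4  4  5  5  6  7  7  7
  i=8: 1  1  2  3  4  4  5  5  6  7  7  8
  i=9: 1  1  2  3  4  5  6  6  7  8  8  9
  i=10: 1  1  2  3  4  5  6  7  8  9  9  10
  i=11: 1  2  3  4  5  6  7  8  9  10  10  11
  i=12: 1  2  3  4  5  6  7  8  9  10  11  12

giving w = (3, 9, 1, 4, 10, 5, 7, 12, 6, 8, 2, 11) via Δ²R.

D(w) has 24 cells with 7 SE-corners; essential set:

[(2, 2, 0), (2, 8, 1), (5, 8, 3), (8, 6, 4), (8, 8, 5), (8, 11, 7), (10, 2, 1)]


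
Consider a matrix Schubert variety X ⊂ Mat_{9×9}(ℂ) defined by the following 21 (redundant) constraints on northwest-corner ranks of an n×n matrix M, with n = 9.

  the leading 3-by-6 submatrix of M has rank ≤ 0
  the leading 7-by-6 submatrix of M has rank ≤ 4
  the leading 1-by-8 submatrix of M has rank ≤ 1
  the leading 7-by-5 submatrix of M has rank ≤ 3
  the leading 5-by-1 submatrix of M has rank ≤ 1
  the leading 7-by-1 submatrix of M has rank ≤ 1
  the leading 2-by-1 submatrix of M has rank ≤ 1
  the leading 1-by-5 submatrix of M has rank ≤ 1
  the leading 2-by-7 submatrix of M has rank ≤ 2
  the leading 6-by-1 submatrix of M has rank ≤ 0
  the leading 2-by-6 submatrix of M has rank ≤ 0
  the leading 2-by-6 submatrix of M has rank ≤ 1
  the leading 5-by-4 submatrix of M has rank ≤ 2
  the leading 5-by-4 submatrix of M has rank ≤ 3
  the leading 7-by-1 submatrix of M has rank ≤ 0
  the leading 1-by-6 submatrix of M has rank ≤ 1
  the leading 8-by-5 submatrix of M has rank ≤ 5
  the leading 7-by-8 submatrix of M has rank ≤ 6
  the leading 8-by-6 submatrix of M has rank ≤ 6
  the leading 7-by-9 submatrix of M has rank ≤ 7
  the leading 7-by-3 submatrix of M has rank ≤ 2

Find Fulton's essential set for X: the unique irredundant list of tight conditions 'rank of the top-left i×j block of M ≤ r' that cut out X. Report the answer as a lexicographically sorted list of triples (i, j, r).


The tightest implied rank at each (i,j), from the 21 conditions:

  R[1]: 0, 0, 0, 0, 0, 0, 1, 1, 1
  R[2]: 0, 0, 0, 0, 0, 0, 1, 2, 2
  R[3]: 0, 0, 0, 0, 0, 0, 1, 2, 3
  R[4]: 0, 1, 1, 1, 1, 1, 2, 3, 4
  R[5]: 0, 1, 2, 2, 2, 2, 3, 4, 5
  R[6]: 0, 1, 2, 3, 3, 3, 4, 5, 6
  R[7]: 0, 1, 2, 3, 3, 4, 5, 6, 7
  R[8]: 1, 2, 3, 4, 4, 5, 6, 7, 8
  R[9]: 1, 2, 3, 4, 5, 6, 7, 8, 9

reading off 1-entries of Δ²R: w = (7, 8, 9, 2, 3, 4, 6, 1, 5).

ℓ(w)=23; the 3 essential cells (i,j,r):

[(3, 6, 0), (7, 1, 0), (7, 5, 3)]


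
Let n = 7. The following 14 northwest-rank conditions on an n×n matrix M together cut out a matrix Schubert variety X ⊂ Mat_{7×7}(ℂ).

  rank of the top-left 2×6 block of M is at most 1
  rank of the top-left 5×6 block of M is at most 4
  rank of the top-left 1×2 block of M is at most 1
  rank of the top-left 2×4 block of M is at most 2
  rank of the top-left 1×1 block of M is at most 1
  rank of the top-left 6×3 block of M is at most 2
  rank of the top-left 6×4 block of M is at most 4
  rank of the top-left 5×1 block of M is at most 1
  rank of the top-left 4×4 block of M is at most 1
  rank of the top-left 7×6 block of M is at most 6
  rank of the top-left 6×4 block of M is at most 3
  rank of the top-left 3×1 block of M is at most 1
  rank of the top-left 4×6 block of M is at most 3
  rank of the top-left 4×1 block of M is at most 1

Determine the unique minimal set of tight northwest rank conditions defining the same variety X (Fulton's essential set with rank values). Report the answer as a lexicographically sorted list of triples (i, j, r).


Reconstructing r_w from the 14 given conditions:

  1 | 1 | 1 | 1 | 1 | 1 | 1
  1 | 1 | 1 | 1 | 1 | 1 | 2
  1 | 1 | 1 | 1 | 2 | 2 | 3
  1 | 1 | 1 | 1 | 2 | 3 | 4
  1 | 2 | 2 | 2 | 3 | 4 | 5
  1 | 2 | 2 | 3 | 4 | 5 | 6
  1 | 2 | 3 | 4 | 5 | 6 | 7

reading off 1-entries of Δ²R: w = (1, 7, 5, 6, 2, 4, 3).

ℓ(w)=12; the 3 essential cells (i,j,r):

[(2, 6, 1), (4, 4, 1), (6, 3, 2)]


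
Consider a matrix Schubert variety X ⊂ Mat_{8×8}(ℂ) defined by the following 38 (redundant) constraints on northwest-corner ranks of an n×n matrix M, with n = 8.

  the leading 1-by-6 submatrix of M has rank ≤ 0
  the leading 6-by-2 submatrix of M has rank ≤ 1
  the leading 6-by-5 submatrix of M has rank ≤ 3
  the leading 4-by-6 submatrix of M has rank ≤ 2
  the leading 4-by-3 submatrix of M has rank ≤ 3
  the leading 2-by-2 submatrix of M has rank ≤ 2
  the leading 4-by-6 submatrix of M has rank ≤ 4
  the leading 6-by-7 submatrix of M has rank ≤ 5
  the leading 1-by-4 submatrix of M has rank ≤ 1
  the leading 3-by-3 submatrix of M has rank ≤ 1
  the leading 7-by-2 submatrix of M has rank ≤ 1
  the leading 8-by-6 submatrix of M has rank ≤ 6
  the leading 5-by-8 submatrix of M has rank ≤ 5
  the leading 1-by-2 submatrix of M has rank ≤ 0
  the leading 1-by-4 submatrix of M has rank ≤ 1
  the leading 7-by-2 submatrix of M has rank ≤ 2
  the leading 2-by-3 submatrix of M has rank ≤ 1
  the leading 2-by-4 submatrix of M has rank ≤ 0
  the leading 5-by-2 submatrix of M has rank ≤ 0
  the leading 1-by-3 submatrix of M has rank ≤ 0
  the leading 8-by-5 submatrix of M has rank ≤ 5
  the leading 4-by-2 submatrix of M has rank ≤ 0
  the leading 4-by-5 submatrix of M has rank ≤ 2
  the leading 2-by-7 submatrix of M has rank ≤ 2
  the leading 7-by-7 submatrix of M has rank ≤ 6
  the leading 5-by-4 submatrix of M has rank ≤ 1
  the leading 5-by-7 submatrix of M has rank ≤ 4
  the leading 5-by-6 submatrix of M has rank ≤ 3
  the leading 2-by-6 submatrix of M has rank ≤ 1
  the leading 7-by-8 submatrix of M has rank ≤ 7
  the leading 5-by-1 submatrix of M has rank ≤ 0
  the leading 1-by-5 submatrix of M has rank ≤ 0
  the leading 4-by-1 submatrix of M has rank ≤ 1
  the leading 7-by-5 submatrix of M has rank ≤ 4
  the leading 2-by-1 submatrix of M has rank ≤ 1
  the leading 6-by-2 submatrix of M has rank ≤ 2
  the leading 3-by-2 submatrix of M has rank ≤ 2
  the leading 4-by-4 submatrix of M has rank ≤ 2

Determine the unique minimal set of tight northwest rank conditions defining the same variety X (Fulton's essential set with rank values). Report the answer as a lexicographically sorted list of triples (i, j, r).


Rank table r_w(8×8) implied by the 38 constraints:

  row 1: 0 | 0 | 0 | 0 | 0 | 0 | 1 | 1
  row 2: 0 | 0 | 0 | 0 | 1 | 1 | 2 | 2
  row 3: 0 | 0 | 1 | 1 | 2 | 2 | 3 | 3
  row 4: 0 | 0 | 1 | 1 | 2 | 2 | 3 | 4
  row 5: 0 | 0 | 1 | 1 | 2 | 3 | 4 | 5
  row 6: 1 | 1 | 2 | 2 | 3 | 4 | 5 | 6
  row 7: 1 | 1 | 2 | 3 | 4 | 5 | 6 | 7
  row 8: 1 | 2 | 3 | 4 | 5 | 6 | 7 | 8

giving w = (7, 5, 3, 8, 6, 1, 4, 2) via Δ²R.

|D(w)|=20, |Ess(w)|=6:

[(1, 6, 0), (2, 4, 0), (4, 6, 2), (5, 2, 0), (5, 4, 1), (7, 2, 1)]


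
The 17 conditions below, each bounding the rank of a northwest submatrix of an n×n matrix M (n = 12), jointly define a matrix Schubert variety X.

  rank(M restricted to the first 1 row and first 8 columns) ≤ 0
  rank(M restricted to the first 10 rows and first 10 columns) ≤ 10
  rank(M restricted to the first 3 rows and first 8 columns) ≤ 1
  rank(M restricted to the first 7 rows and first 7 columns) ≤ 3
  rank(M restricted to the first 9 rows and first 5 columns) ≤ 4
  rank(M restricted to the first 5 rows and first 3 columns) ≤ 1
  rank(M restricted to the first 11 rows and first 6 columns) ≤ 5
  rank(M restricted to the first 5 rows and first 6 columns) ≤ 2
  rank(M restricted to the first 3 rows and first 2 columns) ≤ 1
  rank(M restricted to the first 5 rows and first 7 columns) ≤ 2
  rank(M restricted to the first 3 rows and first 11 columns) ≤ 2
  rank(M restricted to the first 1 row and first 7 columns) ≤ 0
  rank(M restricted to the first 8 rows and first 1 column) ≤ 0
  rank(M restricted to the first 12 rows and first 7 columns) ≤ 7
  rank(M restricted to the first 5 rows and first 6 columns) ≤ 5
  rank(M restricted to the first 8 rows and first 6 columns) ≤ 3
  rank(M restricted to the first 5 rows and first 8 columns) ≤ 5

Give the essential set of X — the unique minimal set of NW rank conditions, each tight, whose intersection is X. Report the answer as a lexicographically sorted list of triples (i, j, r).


The tightest implied rank at each (i,j), from the 17 conditions:

  row 1: 0  0  0  0  0  0  0  0  1  1  1  1
  row 2: 0  1  1  1  1  1  1  1  2  2  2  2
  row 3: 0  1  1  1  1  1  1  1  2  2  2  3
  row 4: 0  1  1  2  2  2  2  2  3  3  3  4
  row 5: 0  1  1  2  2  2  2  3  4  4  4  5
  row 6: 0  1  2  3  3  3  3  4  5  5  5  6
  row 7: 0  1  2  3  3  3  3  4  5  6  6  7
  row 8: 0  1  2  3  3  3  4  5  6  7  7  8
  row 9: 1  2  3  4  4  4  5  6  7  8  8  9
  row 10: 1  2  3  4  5  5  6  7  8  9  9  10
  row 11: 1  2  3  4  5  5  6  7  8  9  10  11
  row 12: 1  2  3  4  5  6  7  8  9  10  11  12

the unique w with this rank table is (9, 2, 12, 4, 8, 3, 10, 7, 1, 5, 11, 6).

Fulton essential set (9 of the 34 Rothe cells):

[(1, 8, 0), (3, 8, 1), (3, 11, 2), (5, 3, 1), (5, 7, 2), (7, 7, 3), (8, 1, 0), (8, 6, 3), (11, 6, 5)]


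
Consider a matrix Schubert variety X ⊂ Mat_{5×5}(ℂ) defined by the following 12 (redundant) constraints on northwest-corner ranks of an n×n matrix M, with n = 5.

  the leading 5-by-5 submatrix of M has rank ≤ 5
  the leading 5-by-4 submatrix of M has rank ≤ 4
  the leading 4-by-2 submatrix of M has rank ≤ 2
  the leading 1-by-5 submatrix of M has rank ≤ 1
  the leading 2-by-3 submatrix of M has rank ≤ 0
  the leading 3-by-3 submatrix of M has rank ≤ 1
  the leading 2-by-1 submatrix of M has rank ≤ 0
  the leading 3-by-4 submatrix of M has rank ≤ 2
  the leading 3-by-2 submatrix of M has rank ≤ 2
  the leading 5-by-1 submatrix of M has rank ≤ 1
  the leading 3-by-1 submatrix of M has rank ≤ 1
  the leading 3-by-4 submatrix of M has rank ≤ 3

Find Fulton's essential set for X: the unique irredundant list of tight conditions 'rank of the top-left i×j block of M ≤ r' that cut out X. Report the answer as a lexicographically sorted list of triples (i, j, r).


Rank table r_w(5×5) implied by the 12 constraints:

  i=1: 0  0  0  1  1
  i=2: 0  0  0  1  2
  i=3: 1  1  1  2  3
  i=4: 1  2  2  3  4
  i=5: 1  2  3  4  5

second differences of R give the permutation w = (4, 5, 1, 2, 3).

Fulton essential set (1 of the 6 Rothe cells):

[(2, 3, 0)]


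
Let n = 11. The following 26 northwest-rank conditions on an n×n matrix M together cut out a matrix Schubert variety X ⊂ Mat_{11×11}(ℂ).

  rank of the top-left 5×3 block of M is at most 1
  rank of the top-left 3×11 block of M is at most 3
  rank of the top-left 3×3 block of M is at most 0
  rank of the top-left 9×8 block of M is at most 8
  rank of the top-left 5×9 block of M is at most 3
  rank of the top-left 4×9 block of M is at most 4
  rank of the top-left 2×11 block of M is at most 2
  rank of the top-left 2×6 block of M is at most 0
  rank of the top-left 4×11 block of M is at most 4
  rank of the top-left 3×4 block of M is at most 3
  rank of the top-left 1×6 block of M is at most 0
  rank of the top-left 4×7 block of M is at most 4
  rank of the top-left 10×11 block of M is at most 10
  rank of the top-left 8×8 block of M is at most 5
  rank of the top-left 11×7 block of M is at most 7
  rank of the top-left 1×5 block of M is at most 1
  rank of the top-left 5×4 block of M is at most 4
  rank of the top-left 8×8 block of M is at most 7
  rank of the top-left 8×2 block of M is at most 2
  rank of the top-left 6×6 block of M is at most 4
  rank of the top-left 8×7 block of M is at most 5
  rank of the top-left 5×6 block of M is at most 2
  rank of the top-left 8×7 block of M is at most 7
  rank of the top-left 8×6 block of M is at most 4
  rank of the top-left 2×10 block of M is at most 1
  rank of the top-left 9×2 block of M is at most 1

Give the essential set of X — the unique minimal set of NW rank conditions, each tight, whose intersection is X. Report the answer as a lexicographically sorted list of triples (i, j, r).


Propagating the 26 rank bounds to every northwest block:

  row 1: 0 0 0 0 0 0 1 1 1 1 1
  row 2: 0 0 0 0 0 0 1 1 1 1 2
  row 3: 0 0 0 1 1 1 2 2 2 2 3
  row 4: 1 1 1 2 2 2 3 3 3 3 4
  row 5: 1 1 1 2 2 2 3 3 3 4 5
  row 6: 1 1 2 3 3 3 4 4 4 5 6
  row 7: 1 1 2 3 4 4 5 5 5 6 7
  row 8: 1 1 2 3 4 4 5 5 6 7 8
  row 9: 1 1 2 3 4 5 6 6 7 8 9
  row 10: 1 2 3 4 5 6 7 7 8 9 10
  row 11: 1 2 3 4 5 6 7 8 9 10 11

reading off 1-entries of Δ²R: w = (7, 11, 4, 1, 10, 3, 5, 9, 6, 2, 8).

Rothe diagram D(w) (30 cells), 9 SE-corners (essential conditions):

[(2, 6, 0), (2, 10, 1), (3, 3, 0), (5, 3, 1), (5, 6, 2), (5, 9, 3), (8, 6, 4), (8, 8, 5), (9, 2, 1)]


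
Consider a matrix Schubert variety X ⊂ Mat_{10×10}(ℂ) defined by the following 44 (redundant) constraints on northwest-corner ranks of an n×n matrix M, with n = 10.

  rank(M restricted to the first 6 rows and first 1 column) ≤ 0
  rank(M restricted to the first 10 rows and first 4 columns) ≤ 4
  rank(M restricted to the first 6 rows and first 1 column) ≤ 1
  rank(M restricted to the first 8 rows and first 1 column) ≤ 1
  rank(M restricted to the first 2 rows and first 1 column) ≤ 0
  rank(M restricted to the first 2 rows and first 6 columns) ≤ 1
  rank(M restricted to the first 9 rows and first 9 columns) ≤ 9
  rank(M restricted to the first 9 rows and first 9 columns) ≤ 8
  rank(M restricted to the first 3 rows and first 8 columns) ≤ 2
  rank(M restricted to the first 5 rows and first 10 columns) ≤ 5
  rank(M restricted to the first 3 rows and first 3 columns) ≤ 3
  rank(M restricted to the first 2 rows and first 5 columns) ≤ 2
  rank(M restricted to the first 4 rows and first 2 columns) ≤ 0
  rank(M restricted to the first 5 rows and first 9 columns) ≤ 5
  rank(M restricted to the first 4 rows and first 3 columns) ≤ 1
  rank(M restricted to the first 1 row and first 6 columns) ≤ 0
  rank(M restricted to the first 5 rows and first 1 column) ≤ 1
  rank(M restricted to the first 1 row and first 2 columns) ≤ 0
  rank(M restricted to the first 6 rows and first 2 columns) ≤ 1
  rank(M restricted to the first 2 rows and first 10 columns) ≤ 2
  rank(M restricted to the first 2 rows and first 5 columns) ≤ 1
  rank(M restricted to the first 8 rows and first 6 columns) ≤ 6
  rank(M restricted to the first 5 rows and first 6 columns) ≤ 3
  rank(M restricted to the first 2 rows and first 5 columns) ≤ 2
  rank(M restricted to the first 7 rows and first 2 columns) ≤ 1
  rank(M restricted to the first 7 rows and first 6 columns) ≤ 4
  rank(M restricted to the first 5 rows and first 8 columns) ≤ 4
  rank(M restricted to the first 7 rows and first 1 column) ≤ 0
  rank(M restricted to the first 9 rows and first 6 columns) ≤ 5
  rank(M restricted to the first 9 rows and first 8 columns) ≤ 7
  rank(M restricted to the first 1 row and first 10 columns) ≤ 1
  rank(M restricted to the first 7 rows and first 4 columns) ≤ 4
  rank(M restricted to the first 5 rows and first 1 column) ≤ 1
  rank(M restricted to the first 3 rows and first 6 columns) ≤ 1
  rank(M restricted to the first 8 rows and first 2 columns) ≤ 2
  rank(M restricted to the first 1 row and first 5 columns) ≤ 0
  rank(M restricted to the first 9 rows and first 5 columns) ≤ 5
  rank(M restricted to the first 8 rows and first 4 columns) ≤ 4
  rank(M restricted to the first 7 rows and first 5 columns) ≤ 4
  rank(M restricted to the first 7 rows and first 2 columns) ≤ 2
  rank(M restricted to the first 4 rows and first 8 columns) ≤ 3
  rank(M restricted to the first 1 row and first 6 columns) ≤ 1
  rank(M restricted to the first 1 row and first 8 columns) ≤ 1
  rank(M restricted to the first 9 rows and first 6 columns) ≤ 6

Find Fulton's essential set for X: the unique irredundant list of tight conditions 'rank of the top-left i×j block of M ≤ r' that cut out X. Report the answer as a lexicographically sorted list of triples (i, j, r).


Recovering R(i,j) via the rank-extension bound from the 44 conditions:

  0 | 0 | 0 | 0 | 0 | 0 | 1 | 1 | 1 | 1
  0 | 0 | 1 | 1 | 1 | 1 | 2 | 2 | 2 | 2
  0 | 0 | 1 | 1 | 1 | 1 | 2 | 2 | 3 | 3
  0 | 0 | 1 | 2 | 2 | 2 | 3 | 3 | 4 | 4
  0 | 1 | 2 | 3 | 3 | 3 | 4 | 4 | 5 | 5
  0 | 1 | 2 | 3 | 4 | 4 | 5 | 5 | 6 | 6
  0 | 1 | 2 | 3 | 4 | 4 | 5 | 6 | 7 | 7
  1 | 2 | 3 | 4 | 5 | 5 | 6 | 7 | 8 | 8
  1 | 2 | 3 | 4 | 5 | 5 | 6 | 7 | 8 | 9
  1 | 2 | 3 | 4 | 5 | 6 | 7 | 8 | 9 | 10

giving w = (7, 3, 9, 4, 2, 5, 8, 1, 10, 6) via Δ²R.

Fulton essential set (7 of the 21 Rothe cells):

[(1, 6, 0), (3, 6, 1), (3, 8, 2), (4, 2, 0), (7, 1, 0), (7, 6, 4), (9, 6, 5)]


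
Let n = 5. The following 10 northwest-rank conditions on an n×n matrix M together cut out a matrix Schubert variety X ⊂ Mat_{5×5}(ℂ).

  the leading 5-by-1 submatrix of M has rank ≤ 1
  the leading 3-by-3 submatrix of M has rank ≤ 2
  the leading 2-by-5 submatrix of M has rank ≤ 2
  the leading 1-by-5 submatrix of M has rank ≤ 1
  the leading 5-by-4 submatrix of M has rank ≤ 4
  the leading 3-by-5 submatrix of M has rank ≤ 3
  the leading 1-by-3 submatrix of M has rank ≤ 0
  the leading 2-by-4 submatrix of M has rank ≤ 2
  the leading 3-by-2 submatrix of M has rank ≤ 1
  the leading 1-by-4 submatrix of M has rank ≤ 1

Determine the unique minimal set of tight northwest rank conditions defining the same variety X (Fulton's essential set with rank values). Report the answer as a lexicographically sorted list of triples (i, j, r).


Computing R[i][j] = min implied NW-rank bound (n=5, 10 conditions):

  0, 0, 0, 1, 1
  1, 1, 1, 2, 2
  1, 1, 2, 3, 3
  1, 2, 3, 4, 4
  1, 2, 3, 4, 5

reading off 1-entries of Δ²R: w = (4, 1, 3, 2, 5).

Fulton essential set (2 of the 4 Rothe cells):

[(1, 3, 0), (3, 2, 1)]


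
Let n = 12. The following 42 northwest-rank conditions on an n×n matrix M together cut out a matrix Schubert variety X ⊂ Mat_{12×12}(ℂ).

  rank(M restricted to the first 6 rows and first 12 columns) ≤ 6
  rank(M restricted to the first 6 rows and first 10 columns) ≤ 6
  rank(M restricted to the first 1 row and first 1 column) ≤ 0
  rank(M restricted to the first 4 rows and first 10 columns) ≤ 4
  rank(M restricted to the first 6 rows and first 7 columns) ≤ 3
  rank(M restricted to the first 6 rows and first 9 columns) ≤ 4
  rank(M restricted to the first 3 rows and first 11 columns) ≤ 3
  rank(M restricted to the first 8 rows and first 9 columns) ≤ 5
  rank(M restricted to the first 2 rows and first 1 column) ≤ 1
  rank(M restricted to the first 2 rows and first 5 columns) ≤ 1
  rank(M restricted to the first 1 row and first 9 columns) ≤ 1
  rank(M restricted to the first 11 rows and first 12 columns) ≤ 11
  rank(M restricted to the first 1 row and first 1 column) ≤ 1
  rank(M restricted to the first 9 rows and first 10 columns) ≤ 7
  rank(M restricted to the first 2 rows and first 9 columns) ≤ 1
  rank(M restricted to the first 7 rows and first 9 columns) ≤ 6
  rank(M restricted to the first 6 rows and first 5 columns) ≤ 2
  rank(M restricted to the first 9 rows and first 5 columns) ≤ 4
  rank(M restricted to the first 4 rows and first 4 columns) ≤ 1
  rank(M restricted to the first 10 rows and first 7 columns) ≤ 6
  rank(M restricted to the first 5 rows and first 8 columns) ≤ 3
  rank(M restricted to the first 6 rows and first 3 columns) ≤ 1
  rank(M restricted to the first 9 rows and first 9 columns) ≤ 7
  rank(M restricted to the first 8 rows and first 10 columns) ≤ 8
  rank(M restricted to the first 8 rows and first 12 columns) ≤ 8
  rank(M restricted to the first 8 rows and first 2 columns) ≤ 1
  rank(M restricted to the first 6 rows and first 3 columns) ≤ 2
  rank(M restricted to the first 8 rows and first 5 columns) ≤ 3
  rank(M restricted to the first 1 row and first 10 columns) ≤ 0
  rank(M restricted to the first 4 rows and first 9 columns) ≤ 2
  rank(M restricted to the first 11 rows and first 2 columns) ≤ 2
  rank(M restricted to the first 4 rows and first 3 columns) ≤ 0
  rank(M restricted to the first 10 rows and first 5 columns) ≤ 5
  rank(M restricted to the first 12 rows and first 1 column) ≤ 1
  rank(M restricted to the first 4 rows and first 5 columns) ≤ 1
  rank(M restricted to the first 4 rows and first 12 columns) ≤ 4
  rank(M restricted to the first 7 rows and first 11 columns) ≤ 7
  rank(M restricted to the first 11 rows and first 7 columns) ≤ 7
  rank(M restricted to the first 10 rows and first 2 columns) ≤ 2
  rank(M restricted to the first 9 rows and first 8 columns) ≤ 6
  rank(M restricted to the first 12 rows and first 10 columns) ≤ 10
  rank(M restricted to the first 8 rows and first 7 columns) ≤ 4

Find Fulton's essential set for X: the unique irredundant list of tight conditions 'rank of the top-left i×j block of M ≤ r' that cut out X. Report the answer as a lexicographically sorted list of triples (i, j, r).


Propagating the 42 rank bounds to every northwest block:

  R[1]: 0  0  0  0  0  0  0  0  0  0  1  1
  R[2]: 0  0  0  1  1  1  1  1  1  1  2  2
  R[3]: 0  0  0  1  1  2  2  2  2  2  3  3
  R[4]: 0  0  0  1  1  2  2  2  2  3  4  4
  R[5]: 1  1  1  2  2  3  3  3  3  4  5  5
  R[6]: 1  1  1  2  2  3  3  4  4  5  6  6
  R[7]: 1  1  2  3  3  4  4  5  5  6  7  7
  R[8]: 1  1  2  3  3  4  4  5  5  6  7  8
  R[9]: 1  2  3  4  4  5  5  6  6  7  8  9
  R[10]: 1  2  3  4  5  6  6  7  7  8  9  10
  R[11]: 1  2  3  4  5  6  7  8  8  9  10  11
  R[12]: 1  2  3  4  5  6  7  8  9  10  11  12

so w = (11, 4, 6, 10, 1, 8, 3, 12, 2, 5, 7, 9).

ℓ(w)=33; the 11 essential cells (i,j,r):

[(1, 10, 0), (4, 3, 0), (4, 5, 1), (4, 9, 2), (6, 3, 1), (6, 5, 2), (6, 7, 3), (8, 2, 1), (8, 5, 3), (8, 7, 4), (8, 9, 5)]


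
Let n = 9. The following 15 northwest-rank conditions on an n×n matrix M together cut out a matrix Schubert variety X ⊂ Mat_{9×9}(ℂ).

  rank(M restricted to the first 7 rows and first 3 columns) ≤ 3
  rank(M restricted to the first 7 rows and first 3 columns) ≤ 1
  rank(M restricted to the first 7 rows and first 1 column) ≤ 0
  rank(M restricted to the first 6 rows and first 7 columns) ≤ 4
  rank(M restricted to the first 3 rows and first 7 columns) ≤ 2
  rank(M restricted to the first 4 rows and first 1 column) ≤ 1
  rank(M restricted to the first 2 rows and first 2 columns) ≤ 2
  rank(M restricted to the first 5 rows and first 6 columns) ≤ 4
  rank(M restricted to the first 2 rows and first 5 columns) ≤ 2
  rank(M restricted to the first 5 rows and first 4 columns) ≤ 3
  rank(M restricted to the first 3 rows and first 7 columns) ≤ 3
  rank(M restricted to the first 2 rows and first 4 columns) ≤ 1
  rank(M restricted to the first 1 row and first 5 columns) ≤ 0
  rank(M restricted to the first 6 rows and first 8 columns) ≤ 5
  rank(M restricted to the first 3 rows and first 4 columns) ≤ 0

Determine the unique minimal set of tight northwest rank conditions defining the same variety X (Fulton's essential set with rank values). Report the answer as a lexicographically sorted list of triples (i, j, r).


Computing R[i][j] = min implied NW-rank bound (n=9, 15 conditions):

  0  0  0  0  0  1  1  1  1
  0  0  0  0  1  2  2  2  2
  0  0  0  0  1  2  2  3  3
  0  1  1  1  2  3  3  4  4
  0  1  1  2  3  4  4  5  5
  0  1  1  2  3  4  4  5  6
  0  1  1  2  3  4  5  6  7
  1  2  2  3  4  5  6  7  8
  1  2  3  4  5  6  7  8  9

reading off 1-entries of Δ²R: w = (6, 5, 8, 2, 4, 9, 7, 1, 3).

6 SE-corners of the 22-cell Rothe diagram give Ess(w):

[(1, 5, 0), (3, 4, 0), (3, 7, 2), (6, 7, 4), (7, 1, 0), (7, 3, 1)]


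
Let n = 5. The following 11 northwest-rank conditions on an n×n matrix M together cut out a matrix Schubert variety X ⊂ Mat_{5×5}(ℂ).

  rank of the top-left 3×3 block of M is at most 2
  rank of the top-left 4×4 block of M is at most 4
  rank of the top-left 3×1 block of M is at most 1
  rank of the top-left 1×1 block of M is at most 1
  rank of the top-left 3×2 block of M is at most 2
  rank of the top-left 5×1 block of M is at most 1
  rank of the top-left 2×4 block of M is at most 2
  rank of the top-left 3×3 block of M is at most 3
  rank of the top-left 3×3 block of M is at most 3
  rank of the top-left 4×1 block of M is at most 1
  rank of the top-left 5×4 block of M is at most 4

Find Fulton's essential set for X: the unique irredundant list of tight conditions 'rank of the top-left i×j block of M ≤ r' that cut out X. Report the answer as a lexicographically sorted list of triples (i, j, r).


Propagating the 11 rank bounds to every northwest block:

  1 1 1 1 1
  1 2 2 2 2
  1 2 2 3 3
  1 2 3 4 4
  1 2 3 4 5

reading off 1-entries of Δ²R: w = (1, 2, 4, 3, 5).

|D(w)|=1, |Ess(w)|=1:

[(3, 3, 2)]


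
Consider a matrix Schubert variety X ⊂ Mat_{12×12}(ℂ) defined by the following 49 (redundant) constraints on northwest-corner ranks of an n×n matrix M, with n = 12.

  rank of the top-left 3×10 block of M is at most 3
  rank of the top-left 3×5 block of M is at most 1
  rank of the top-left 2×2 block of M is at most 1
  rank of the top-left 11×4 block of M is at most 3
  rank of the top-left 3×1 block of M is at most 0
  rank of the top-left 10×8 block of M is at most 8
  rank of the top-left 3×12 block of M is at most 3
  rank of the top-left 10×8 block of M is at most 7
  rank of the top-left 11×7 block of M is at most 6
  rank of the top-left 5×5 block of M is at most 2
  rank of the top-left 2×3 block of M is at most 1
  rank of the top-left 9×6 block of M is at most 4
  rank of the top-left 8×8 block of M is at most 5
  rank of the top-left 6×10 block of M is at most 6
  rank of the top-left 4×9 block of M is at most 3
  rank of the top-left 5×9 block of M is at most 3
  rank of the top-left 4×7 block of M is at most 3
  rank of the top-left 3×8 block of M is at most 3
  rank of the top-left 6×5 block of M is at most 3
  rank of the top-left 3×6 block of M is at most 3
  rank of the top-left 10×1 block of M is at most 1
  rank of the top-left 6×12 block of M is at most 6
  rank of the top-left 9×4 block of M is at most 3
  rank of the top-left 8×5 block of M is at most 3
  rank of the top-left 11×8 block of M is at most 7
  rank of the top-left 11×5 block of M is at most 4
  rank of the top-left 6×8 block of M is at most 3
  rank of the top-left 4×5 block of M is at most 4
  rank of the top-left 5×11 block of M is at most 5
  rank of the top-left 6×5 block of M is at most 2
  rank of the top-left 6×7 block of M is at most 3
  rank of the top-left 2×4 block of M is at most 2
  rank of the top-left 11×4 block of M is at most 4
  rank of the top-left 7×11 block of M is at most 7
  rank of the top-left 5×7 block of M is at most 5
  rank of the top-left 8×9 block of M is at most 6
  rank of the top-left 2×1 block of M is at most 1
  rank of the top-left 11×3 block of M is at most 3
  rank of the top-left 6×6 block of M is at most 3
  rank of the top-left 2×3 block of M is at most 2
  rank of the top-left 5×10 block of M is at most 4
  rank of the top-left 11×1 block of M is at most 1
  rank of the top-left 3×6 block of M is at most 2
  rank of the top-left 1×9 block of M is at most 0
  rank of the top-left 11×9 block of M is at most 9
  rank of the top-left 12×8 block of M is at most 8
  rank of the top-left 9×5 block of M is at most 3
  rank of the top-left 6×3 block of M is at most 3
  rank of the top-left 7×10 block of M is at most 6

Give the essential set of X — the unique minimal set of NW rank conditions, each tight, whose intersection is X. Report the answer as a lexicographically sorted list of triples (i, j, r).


The tightest implied rank at each (i,j), from the 49 conditions:

  R[1]: 0 | 0 | 0 | 0 | 0 | 0 | 0 | 0 | 0 | 1 | 1 | 1
  R[2]: 0 | 1 | 1 | 1 | 1 | 1 | 1 | 1 | 1 | 2 | 2 | 2
  R[3]: 0 | 1 | 1 | 1 | 1 | 2 | 2 | 2 | 2 | 3 | 3 | 3
  R[4]: 1 | 2 | 2 | 2 | 2 | 3 | 3 | 3 | 3 | 4 | 4 | 4
  R[5]: 1 | 2 | 2 | 2 | 2 | 3 | 3 | 3 | 3 | 4 | 5 | 5
  R[6]: 1 | 2 | 2 | 2 | 2 | 3 | 3 | 3 | 4 | 5 | 6 | 6
  R[7]: 1 | 2 | 3 | 3 | 3 | 4 | 4 | 4 | 5 | 6 | 7 | 7
  R[8]: 1 | 2 | 3 | 3 | 3 | 4 | 5 | 5 | 6 | 7 | 8 | 8
  R[9]: 1 | 2 | 3 | 3 | 3 | 4 | 5 | 6 | 7 | 8 | 9 | 9
  R[10]: 1 | 2 | 3 | 3 | 4 | 5 | 6 | 7 | 8 | 9 | 10 | 10
  R[11]: 1 | 2 | 3 | 3 | 4 | 5 | 6 | 7 | 8 | 9 | 10 | 11
  R[12]: 1 | 2 | 3 | 4 | 5 | 6 | 7 | 8 | 9 | 10 | 11 | 12

giving w = (10, 2, 6, 1, 11, 9, 3, 7, 8, 5, 12, 4) via Δ²R.

8 SE-corners of the 31-cell Rothe diagram give Ess(w):

[(1, 9, 0), (3, 1, 0), (3, 5, 1), (5, 9, 3), (6, 5, 2), (6, 8, 3), (9, 5, 3), (11, 4, 3)]


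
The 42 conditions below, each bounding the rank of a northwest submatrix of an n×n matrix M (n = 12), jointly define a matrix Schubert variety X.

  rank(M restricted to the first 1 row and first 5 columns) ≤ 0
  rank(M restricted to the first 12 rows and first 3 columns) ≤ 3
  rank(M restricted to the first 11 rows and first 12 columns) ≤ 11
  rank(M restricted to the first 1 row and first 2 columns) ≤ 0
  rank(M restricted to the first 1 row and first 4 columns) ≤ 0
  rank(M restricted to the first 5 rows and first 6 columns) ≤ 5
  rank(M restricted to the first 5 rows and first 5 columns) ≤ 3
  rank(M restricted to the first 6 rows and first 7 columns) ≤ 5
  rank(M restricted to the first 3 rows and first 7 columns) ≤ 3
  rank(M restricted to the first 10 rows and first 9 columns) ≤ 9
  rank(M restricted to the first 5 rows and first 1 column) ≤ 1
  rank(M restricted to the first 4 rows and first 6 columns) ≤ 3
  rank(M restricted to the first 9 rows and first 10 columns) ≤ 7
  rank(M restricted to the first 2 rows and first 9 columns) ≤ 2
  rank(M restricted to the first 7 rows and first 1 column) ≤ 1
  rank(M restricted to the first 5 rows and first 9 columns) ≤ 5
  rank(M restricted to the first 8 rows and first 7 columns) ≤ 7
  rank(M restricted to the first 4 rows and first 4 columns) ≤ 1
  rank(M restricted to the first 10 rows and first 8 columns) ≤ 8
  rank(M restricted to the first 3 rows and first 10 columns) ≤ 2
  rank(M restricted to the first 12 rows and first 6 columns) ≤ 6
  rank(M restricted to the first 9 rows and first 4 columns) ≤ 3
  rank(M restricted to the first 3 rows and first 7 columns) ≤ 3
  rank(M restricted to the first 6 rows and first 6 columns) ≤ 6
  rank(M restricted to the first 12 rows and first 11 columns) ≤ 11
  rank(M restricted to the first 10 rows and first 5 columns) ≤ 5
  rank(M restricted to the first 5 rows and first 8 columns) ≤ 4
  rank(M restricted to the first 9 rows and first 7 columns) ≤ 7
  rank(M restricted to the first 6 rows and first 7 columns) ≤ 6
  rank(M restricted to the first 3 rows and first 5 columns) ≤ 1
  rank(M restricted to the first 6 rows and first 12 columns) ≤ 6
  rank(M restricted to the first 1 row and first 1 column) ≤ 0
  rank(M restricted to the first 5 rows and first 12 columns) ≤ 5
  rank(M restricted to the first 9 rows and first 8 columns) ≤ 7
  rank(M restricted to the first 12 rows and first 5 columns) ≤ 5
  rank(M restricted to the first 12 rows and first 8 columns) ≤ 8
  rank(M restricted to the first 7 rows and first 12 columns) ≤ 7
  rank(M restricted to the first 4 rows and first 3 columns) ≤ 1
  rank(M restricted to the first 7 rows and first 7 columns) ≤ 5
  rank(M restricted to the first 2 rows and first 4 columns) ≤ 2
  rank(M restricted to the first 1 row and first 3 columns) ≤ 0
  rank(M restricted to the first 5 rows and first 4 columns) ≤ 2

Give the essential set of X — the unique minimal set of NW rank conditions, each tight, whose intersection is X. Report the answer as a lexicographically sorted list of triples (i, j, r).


Computing R[i][j] = min implied NW-rank bound (n=12, 42 conditions):

  R[1]: 0 | 0 | 0 | 0 | 0 | 1 | 1 | 1 | 1 | 1 | 1 | 1
  R[2]: 1 | 1 | 1 | 1 | 1 | 2 | 2 | 2 | 2 | 2 | 2 | 2
  R[3]: 1 | 1 | 1 | 1 | 1 | 2 | 2 | 2 | 2 | 2 | 3 | 3
  R[4]: 1 | 1 | 1 | 1 | 2 | 3 | 3 | 3 | 3 | 3 | 4 | 4
  R[5]: 1 | 2 | 2 | 2 | 3 | 4 | 4 | 4 | 4 | 4 | 5 | 5
  R[6]: 1 | 2 | 3 | 3 | 4 | 5 | 5 | 5 | 5 | 5 | 6 | 6
  R[7]: 1 | 2 | 3 | 3 | 4 | 5 | 5 | 6 | 6 | 6 | 7 | 7
  R[8]: 1 | 2 | 3 | 3 | 4 | 5 | 6 | 7 | 7 | 7 | 8 | 8
  R[9]: 1 | 2 | 3 | 3 | 4 | 5 | 6 | 7 | 7 | 7 | 8 | 9
  R[10]: 1 | 2 | 3 | 4 | 5 | 6 | 7 | 8 | 8 | 8 | 9 | 10
  R[11]: 1 | 2 | 3 | 4 | 5 | 6 | 7 | 8 | 9 | 9 | 10 | 11
  R[12]: 1 | 2 | 3 | 4 | 5 | 6 | 7 | 8 | 9 | 10 | 11 | 12

giving w = (6, 1, 11, 5, 2, 3, 8, 7, 12, 4, 9, 10) via Δ²R.

ℓ(w)=22; the 7 essential cells (i,j,r):

[(1, 5, 0), (3, 5, 1), (3, 10, 2), (4, 4, 1), (7, 7, 5), (9, 4, 3), (9, 10, 7)]


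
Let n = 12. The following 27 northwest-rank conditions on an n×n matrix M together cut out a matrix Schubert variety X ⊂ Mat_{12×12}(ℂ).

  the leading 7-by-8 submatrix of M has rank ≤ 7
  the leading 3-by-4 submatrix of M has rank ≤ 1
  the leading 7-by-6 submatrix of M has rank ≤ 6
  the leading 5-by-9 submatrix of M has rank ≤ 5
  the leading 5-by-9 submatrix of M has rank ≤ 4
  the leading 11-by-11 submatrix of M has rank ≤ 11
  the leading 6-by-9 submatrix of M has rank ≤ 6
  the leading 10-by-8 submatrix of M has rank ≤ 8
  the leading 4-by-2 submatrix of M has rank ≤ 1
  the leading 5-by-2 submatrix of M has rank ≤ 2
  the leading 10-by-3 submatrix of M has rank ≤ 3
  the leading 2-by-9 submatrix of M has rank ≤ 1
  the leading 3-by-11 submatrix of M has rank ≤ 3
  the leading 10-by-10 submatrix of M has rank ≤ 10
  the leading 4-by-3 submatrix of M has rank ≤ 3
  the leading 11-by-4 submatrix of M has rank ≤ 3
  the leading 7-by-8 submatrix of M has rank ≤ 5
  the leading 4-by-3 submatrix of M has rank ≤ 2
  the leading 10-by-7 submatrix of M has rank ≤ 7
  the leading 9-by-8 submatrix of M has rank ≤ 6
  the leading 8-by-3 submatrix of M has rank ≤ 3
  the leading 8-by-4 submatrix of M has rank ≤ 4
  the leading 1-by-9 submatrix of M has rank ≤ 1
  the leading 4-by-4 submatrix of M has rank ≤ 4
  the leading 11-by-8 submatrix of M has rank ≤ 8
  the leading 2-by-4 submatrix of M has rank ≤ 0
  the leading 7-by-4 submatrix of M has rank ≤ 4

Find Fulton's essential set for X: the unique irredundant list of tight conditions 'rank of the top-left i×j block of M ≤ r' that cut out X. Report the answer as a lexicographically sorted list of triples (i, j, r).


Recovering R(i,j) via the rank-extension bound from the 27 conditions:

  row 1: 0 0 0 0 1 1 1 1 1 1 1 1
  row 2: 0 0 0 0 1 1 1 1 1 2 2 2
  row 3: 1 1 1 1 2 2 2 2 2 3 3 3
  row 4: 1 1 2 2 3 3 3 3 3 4 4 4
  row 5: 1 2 3 3 4 4 4 4 4 5 5 5
  row 6: 1 2 3 3 4 5 5 5 5 6 6 6
  row 7: 1 2 3 3 4 5 5 5 6 7 7 7
  row 8: 1 2 3 3 4 5 6 6 7 8 8 8
  row 9: 1 2 3 3 4 5 6 6 7 8 9 9
  row 10: 1 2 3 3 4 5 6 7 8 9 10 10
  row 11: 1 2 3 3 4 5 6 7 8 9 10 11
  row 12: 1 2 3 4 5 6 7 8 9 10 11 12

reading off 1-entries of Δ²R: w = (5, 10, 1, 3, 2, 6, 9, 7, 11, 8, 12, 4).

6 SE-corners of the 22-cell Rothe diagram give Ess(w):

[(2, 4, 0), (2, 9, 1), (4, 2, 1), (7, 8, 5), (9, 8, 6), (11, 4, 3)]


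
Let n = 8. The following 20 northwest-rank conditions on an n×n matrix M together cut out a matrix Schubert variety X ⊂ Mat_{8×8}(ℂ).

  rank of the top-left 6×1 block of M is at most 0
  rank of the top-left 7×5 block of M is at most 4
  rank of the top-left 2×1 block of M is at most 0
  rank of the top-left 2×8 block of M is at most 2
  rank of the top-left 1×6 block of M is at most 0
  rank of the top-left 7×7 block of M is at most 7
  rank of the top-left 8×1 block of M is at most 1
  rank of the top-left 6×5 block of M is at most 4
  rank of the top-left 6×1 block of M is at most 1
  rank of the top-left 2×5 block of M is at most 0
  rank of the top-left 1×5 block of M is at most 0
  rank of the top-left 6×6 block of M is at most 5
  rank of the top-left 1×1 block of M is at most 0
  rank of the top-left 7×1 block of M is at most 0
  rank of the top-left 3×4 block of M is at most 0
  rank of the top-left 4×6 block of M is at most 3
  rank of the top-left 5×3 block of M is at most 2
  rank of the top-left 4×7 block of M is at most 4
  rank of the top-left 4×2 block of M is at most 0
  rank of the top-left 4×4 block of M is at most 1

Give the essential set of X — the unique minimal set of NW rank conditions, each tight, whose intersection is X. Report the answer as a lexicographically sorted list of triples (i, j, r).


Reconstructing r_w from the 20 given conditions:

  R[1]: 0 | 0 | 0 | 0 | 0 | 0 | 1 | 1
  R[2]: 0 | 0 | 0 | 0 | 0 | 1 | 2 | 2
  R[3]: 0 | 0 | 0 | 0 | 1 | 2 | 3 | 3
  R[4]: 0 | 0 | 1 | 1 | 2 | 3 | 4 | 4
  R[5]: 0 | 1 | 2 | 2 | 3 | 4 | 5 | 5
  R[6]: 0 | 1 | 2 | 3 | 4 | 5 | 6 | 6
  R[7]: 0 | 1 | 2 | 3 | 4 | 5 | 6 | 7
  R[8]: 1 | 2 | 3 | 4 | 5 | 6 | 7 | 8

hence w(1..8) = (7, 6, 5, 3, 2, 4, 8, 1).

|D(w)|=20, |Ess(w)|=5:

[(1, 6, 0), (2, 5, 0), (3, 4, 0), (4, 2, 0), (7, 1, 0)]


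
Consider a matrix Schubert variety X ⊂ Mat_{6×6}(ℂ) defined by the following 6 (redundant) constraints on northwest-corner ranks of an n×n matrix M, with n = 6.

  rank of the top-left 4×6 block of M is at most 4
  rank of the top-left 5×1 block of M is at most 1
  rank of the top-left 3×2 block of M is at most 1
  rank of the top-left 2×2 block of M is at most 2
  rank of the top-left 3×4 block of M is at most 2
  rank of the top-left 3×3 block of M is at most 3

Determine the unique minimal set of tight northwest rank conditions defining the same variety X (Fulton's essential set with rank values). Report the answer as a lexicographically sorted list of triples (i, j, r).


Computing R[i][j] = min implied NW-rank bound (n=6, 6 conditions):

  1, 1, 1, 1, 1, 1
  1, 1, 2, 2, 2, 2
  1, 1, 2, 2, 3, 3
  1, 2, 3, 3, 4, 4
  1, 2, 3, 4, 5, 5
  1, 2, 3, 4, 5, 6

so w = (1, 3, 5, 2, 4, 6).

2 SE-corners of the 3-cell Rothe diagram give Ess(w):

[(3, 2, 1), (3, 4, 2)]
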